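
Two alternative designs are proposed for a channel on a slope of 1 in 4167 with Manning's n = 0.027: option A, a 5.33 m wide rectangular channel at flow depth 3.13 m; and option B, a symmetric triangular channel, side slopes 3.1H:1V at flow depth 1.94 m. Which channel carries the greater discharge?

Channel A: Flow area A = b·y = 5.33 × 3.13 = 16.68 m². Wetted perimeter P = b + 2y = 5.33 + 2×3.13 = 11.59 m. Hydraulic radius R = A/P = 16.68/11.59 = 1.439 m. Q_A = (1/0.027)·16.68·1.439^(2/3)·√0.00024 = 12.2 m³/s.
Channel B: For a triangular section with side slope z = 3.1: A = zy² = 3.1×1.94² = 11.67 m²; P = 2y√(1+z²) = 2×1.94×3.257 = 12.64 m. Hydraulic radius R = A/P = 11.67/12.64 = 0.9232 m. Q_B = (1/0.027)·11.67·0.9232^(2/3)·√0.00024 = 6.347 m³/s.
Q_A = 12.2 m³/s vs Q_B = 6.347 m³/s, so channel A carries more.

channel A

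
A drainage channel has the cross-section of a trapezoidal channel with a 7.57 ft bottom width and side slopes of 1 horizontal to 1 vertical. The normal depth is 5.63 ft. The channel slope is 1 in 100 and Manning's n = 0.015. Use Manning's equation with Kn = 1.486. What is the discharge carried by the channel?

With bottom width b = 7.57 ft and side slope z = 1: A = (b + zy)y = (7.57 + 1×5.63)×5.63 = 74.32 ft²; P = b + 2y√(1+z²) = 7.57 + 2×5.63×1.414 = 23.49 ft.
Hydraulic radius R = A/P = 74.32/23.49 = 3.163 ft.
Manning's equation: Q = (1.486/n) A R^(2/3) S^(1/2) = (1.486/0.015) × 74.32 × 3.163^(2/3) × 0.01^(1/2) = 1590 ft³/s.

Q = 1590 ft³/s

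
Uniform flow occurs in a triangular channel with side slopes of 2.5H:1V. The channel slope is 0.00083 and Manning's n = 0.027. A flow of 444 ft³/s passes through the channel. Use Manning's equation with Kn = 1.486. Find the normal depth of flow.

Manning's equation rearranged: A R^(2/3) = nQ / (1.486·√S) = 0.027 × 444 / (1.486 × √0.00083) = 280.
Try y = 5.22 ft: A R^(2/3) = 122.9 — short.
Try y = 8.99 ft: A R^(2/3) = 523.8 — over.
Try y = 7.11 ft: A R^(2/3) = 280.2 — ≈ 280.

y_n = 7.11 ft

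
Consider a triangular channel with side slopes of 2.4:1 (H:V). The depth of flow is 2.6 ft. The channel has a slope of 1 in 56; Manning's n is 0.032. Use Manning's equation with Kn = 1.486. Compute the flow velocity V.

For a triangular section with side slope z = 2.4: A = zy² = 2.4×2.6² = 16.22 ft²; P = 2y√(1+z²) = 2×2.6×2.6 = 13.52 ft.
Hydraulic radius R = A/P = 16.22/13.52 = 1.2 ft.
From Manning's equation, V = (1.486/n) R^(2/3) S^(1/2) = (1.486/0.032) × 1.2^(2/3) × 0.01786^(1/2) = 7.01 ft/s.

V = 7.01 ft/s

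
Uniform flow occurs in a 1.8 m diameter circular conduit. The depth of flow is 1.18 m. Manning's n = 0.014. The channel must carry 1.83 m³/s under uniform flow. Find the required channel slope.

S = 0.000501

For a circular section of diameter D = 1.8 m at depth y = 1.18 m, the central angle is θ = 2 arccos(1 − 2y/D) = 3.774 rad. Then A = (D²/8)(θ − sin θ) = 1.768 m² and P = Dθ/2 = 3.397 m.
Hydraulic radius R = A/P = 1.768/3.397 = 0.5205 m.
From Manning's equation, S = [nQ / (1 A R^(2/3))]² = [0.014 × 1.83 / (1 × 1.768 × 0.5205^(2/3))]² = 0.000501.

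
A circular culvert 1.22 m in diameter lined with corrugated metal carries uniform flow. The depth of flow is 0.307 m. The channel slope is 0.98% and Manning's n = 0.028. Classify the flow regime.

For a circular section of diameter D = 1.22 m at depth y = 0.307 m, the central angle is θ = 2 arccos(1 − 2y/D) = 2.102 rad. Then A = (D²/8)(θ − sin θ) = 0.2307 m² and P = Dθ/2 = 1.282 m.
Hydraulic radius R = A/P = 0.2307/1.282 = 0.1799 m.
V = (1/n) R^(2/3) √S = (1/0.028) × 0.1799^(2/3) × √0.0098 = 1.127 m/s. Hydraulic depth D_h = A/T = 0.2307/1.059 = 0.2178 m.
Froude number Fr = V/√(g·D_h) = 1.127/√(9.81×0.2178) = 0.771, which is less than 1, so the flow is subcritical.

subcritical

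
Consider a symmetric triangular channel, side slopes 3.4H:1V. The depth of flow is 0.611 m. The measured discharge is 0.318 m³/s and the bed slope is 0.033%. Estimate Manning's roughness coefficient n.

n = 0.032

For a triangular section with side slope z = 3.4: A = zy² = 3.4×0.611² = 1.269 m²; P = 2y√(1+z²) = 2×0.611×3.544 = 4.331 m.
Hydraulic radius R = A/P = 1.269/4.331 = 0.2931 m.
Rearranging Manning's equation: n = (1/Q) A R^(2/3) S^(1/2) = (1/0.318) × 1.269 × 0.2931^(2/3) × √0.00033 = 0.032.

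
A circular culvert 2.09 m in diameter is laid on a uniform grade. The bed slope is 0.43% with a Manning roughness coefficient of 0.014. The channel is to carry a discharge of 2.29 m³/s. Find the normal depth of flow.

Manning's equation rearranged: A R^(2/3) = nQ / (1·√S) = 0.014 × 2.29 / (√0.0043) = 0.4889.
At y = 0.491 m: A R^(2/3) = 0.2694 — too small.
At y = 0.778 m: A R^(2/3) = 0.6568 — too large.
At y = 0.666 m: A R^(2/3) = 0.4896 — matches.

y_n = 0.666 m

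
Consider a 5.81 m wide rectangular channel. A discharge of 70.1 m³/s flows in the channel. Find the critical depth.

For a rectangular channel, critical depth y_c = (q²/g)^(1/3) where q = Q/b = 70.1/5.81 = 12.07 m²/s.
So y_c = (12.07²/9.81)^(1/3) = 2.46 m.

y_c = 2.46 m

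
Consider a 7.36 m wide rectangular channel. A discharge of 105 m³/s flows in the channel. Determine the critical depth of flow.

For a rectangular channel, critical depth y_c = (q²/g)^(1/3) where q = Q/b = 105/7.36 = 14.27 m²/s.
So y_c = (14.27²/9.81)^(1/3) = 2.75 m.

y_c = 2.75 m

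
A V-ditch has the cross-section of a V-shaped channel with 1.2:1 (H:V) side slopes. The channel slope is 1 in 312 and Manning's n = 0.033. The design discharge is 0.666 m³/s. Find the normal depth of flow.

y_n = 0.832 m

Manning's equation rearranged: A R^(2/3) = nQ / (1·√S) = 0.033 × 0.666 / (√0.003205) = 0.3882.
At y = 0.702 m: A R^(2/3) = 0.2468 — too small.
At y = 0.981 m: A R^(2/3) = 0.6025 — too large.
At y = 0.832 m: A R^(2/3) = 0.3883 — ≈ 0.3882.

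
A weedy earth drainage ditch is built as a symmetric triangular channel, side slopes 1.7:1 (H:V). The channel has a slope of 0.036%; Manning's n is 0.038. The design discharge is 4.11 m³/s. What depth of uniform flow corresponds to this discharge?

y_n = 2.23 m

Manning's equation rearranged: A R^(2/3) = nQ / (1·√S) = 0.038 × 4.11 / (√0.00036) = 8.231.
Try y = 2.46 m: A R^(2/3) = 10.7 — high.
Try y = 1.78 m: A R^(2/3) = 4.514 — low.
Try y = 2.23 m: A R^(2/3) = 8.233 — matches.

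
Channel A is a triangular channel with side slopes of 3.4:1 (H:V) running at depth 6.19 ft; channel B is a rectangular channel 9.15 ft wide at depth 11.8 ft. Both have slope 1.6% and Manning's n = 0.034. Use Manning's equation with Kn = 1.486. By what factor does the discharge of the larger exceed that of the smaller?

Channel A: For a triangular section with side slope z = 3.4: A = zy² = 3.4×6.19² = 130.3 ft²; P = 2y√(1+z²) = 2×6.19×3.544 = 43.87 ft. Hydraulic radius R = A/P = 130.3/43.87 = 2.969 ft. Q_A = (1.486/0.034)·130.3·2.969^(2/3)·√0.016 = 1488 ft³/s.
Channel B: Flow area A = b·y = 9.15 × 11.8 = 108 ft². Wetted perimeter P = b + 2y = 9.15 + 2×11.8 = 32.75 ft. Hydraulic radius R = A/P = 108/32.75 = 3.297 ft. Q_B = (1.486/0.034)·108·3.297^(2/3)·√0.016 = 1322 ft³/s.
The larger discharge is 1488 ft³/s and the smaller is 1322 ft³/s; the ratio is 1.13.

1.13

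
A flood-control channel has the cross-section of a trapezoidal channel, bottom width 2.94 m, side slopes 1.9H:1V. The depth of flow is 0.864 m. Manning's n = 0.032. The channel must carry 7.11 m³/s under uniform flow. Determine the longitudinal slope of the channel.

S = 0.0066

With bottom width b = 2.94 m and side slope z = 1.9: A = (b + zy)y = (2.94 + 1.9×0.864)×0.864 = 3.959 m²; P = b + 2y√(1+z²) = 2.94 + 2×0.864×2.147 = 6.65 m.
Hydraulic radius R = A/P = 3.959/6.65 = 0.5952 m.
From Manning's equation, S = [nQ / (1 A R^(2/3))]² = [0.032 × 7.11 / (1 × 3.959 × 0.5952^(2/3))]² = 0.0066.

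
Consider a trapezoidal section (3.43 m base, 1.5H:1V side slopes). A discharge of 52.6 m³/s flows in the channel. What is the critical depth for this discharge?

y_c = 2.12 m

At critical depth, Q² T / (g A³) = 1, i.e. A³/T = Q²/g = 52.6²/9.81 = 282.
Trying y = 1.77 m: A³/T = 143 — short.
Trying y = 2.12 m: A³/T = 281.1 — ≈ 282.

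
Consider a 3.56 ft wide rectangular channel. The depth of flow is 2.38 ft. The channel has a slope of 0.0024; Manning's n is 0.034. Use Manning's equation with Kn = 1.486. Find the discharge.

Flow area A = b·y = 3.56 × 2.38 = 8.473 ft². Wetted perimeter P = b + 2y = 3.56 + 2×2.38 = 8.32 ft.
Hydraulic radius R = A/P = 8.473/8.32 = 1.018 ft.
Manning's equation: Q = (1.486/n) A R^(2/3) S^(1/2) = (1.486/0.034) × 8.473 × 1.018^(2/3) × 0.0024^(1/2) = 18.4 ft³/s.

Q = 18.4 ft³/s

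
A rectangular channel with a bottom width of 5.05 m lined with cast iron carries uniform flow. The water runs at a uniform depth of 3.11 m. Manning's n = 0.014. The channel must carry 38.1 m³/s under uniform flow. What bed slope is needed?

S = 0.000741

Flow area A = b·y = 5.05 × 3.11 = 15.71 m². Wetted perimeter P = b + 2y = 5.05 + 2×3.11 = 11.27 m.
Hydraulic radius R = A/P = 15.71/11.27 = 1.394 m.
From Manning's equation, S = [nQ / (1 A R^(2/3))]² = [0.014 × 38.1 / (1 × 15.71 × 1.394^(2/3))]² = 0.000741.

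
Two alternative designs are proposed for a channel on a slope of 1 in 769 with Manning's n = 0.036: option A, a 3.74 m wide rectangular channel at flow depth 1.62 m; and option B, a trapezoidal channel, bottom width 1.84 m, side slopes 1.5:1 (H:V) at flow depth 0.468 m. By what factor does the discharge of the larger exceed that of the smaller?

9.56

Channel A: Flow area A = b·y = 3.74 × 1.62 = 6.059 m². Wetted perimeter P = b + 2y = 3.74 + 2×1.62 = 6.98 m. Hydraulic radius R = A/P = 6.059/6.98 = 0.868 m. Q_A = (1/0.036)·6.059·0.868^(2/3)·√0.0013 = 5.523 m³/s.
Channel B: With bottom width b = 1.84 m and side slope z = 1.5: A = (b + zy)y = (1.84 + 1.5×0.468)×0.468 = 1.19 m²; P = b + 2y√(1+z²) = 1.84 + 2×0.468×1.803 = 3.527 m. Hydraulic radius R = A/P = 1.19/3.527 = 0.3373 m. Q_B = (1/0.036)·1.19·0.3373^(2/3)·√0.0013 = 0.5774 m³/s.
The larger discharge is 5.523 m³/s and the smaller is 0.5774 m³/s; the ratio is 9.56.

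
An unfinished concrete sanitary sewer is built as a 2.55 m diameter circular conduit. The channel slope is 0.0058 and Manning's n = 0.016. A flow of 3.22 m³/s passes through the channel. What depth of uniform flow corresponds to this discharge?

y_n = 0.73 m

Manning's equation rearranged: A R^(2/3) = nQ / (1·√S) = 0.016 × 3.22 / (√0.0058) = 0.6765.
Try y = 0.933 m: A R^(2/3) = 1.081 — over.
Try y = 0.553 m: A R^(2/3) = 0.3901 — short.
Try y = 0.73 m: A R^(2/3) = 0.6764 — close enough.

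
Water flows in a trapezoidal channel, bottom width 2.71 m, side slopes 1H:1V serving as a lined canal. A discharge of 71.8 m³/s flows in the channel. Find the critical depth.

At critical depth, Q² T / (g A³) = 1, i.e. A³/T = Q²/g = 71.8²/9.81 = 525.5.
Trying y = 2.49 m: A³/T = 282.3 — short.
Trying y = 3.22 m: A³/T = 760.9 — over.
Trying y = 2.93 m: A³/T = 526.6 — close enough.

y_c = 2.93 m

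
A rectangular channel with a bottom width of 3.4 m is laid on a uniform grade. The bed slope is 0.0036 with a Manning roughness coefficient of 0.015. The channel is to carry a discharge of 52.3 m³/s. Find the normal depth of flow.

Manning's equation rearranged: A R^(2/3) = nQ / (1·√S) = 0.015 × 52.3 / (√0.0036) = 13.07.
Try y = 4.29 m: A R^(2/3) = 16.63 — too large.
Try y = 3.51 m: A R^(2/3) = 13.06 — matches.

y_n = 3.51 m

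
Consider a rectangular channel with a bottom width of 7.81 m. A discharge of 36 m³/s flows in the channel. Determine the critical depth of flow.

y_c = 1.29 m

For a rectangular channel, critical depth y_c = (q²/g)^(1/3) where q = Q/b = 36/7.81 = 4.609 m²/s.
So y_c = (4.609²/9.81)^(1/3) = 1.29 m.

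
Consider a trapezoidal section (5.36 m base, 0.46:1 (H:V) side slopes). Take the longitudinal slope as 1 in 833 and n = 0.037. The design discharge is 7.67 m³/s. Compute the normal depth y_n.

y_n = 1.38 m

Manning's equation rearranged: A R^(2/3) = nQ / (1·√S) = 0.037 × 7.67 / (√0.0012) = 8.191.
Trying y = 1.09 m: A R^(2/3) = 5.612 — too small.
Trying y = 1.63 m: A R^(2/3) = 10.7 — too large.
Trying y = 1.38 m: A R^(2/3) = 8.19 — close enough.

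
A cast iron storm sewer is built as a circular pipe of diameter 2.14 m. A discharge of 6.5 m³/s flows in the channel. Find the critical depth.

y_c = 1.21 m

At critical depth, Q² T / (g A³) = 1, i.e. A³/T = Q²/g = 6.5²/9.81 = 4.307.
Trying y = 1.32 m: A³/T = 6.067 — over.
Trying y = 0.922 m: A³/T = 1.538 — short.
Trying y = 1.21 m: A³/T = 4.347 — close enough.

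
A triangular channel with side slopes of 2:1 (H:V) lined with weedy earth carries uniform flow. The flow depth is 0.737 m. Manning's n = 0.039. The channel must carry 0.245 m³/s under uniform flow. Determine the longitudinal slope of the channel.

S = 0.00034

For a triangular section with side slope z = 2: A = zy² = 2×0.737² = 1.086 m²; P = 2y√(1+z²) = 2×0.737×2.236 = 3.296 m.
Hydraulic radius R = A/P = 1.086/3.296 = 0.3296 m.
From Manning's equation, S = [nQ / (1 A R^(2/3))]² = [0.039 × 0.245 / (1 × 1.086 × 0.3296^(2/3))]² = 0.00034.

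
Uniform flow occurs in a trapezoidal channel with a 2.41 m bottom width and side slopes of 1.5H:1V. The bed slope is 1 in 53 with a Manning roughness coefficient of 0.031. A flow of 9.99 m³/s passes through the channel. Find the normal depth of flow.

Manning's equation rearranged: A R^(2/3) = nQ / (1·√S) = 0.031 × 9.99 / (√0.01887) = 2.255.
Try y = 0.944 m: A R^(2/3) = 2.63 — high.
Try y = 0.87 m: A R^(2/3) = 2.255 — ≈ 2.255.

y_n = 0.87 m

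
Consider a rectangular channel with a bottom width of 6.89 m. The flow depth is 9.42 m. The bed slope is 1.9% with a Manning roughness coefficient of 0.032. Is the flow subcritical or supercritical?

Flow area A = b·y = 6.89 × 9.42 = 64.9 m². Wetted perimeter P = b + 2y = 6.89 + 2×9.42 = 25.73 m.
Hydraulic radius R = A/P = 64.9/25.73 = 2.522 m.
V = (1/n) R^(2/3) √S = (1/0.032) × 2.522^(2/3) × √0.019 = 7.982 m/s. Hydraulic depth D_h = A/T = 64.9/6.89 = 9.42 m.
Froude number Fr = V/√(g·D_h) = 7.982/√(9.81×9.42) = 0.83, which is less than 1, so the flow is subcritical.

subcritical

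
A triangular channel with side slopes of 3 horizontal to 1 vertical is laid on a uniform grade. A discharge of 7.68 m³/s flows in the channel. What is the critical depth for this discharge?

y_c = 1.06 m

At critical depth, Q² T / (g A³) = 1, i.e. A³/T = Q²/g = 7.68²/9.81 = 6.012.
Trying y = 1.18 m: A³/T = 10.29 — high.
Trying y = 0.742 m: A³/T = 1.012 — low.
Trying y = 1.06 m: A³/T = 6.022 — matches.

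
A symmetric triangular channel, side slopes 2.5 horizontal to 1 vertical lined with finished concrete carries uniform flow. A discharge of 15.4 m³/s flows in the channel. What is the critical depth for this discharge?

y_c = 1.51 m

At critical depth, Q² T / (g A³) = 1, i.e. A³/T = Q²/g = 15.4²/9.81 = 24.18.
Try y = 1.92 m: A³/T = 81.54 — high.
Try y = 1.51 m: A³/T = 24.53 — matches.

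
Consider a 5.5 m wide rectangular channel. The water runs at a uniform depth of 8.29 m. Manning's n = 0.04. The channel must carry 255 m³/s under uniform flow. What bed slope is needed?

S = 0.019

Flow area A = b·y = 5.5 × 8.29 = 45.59 m². Wetted perimeter P = b + 2y = 5.5 + 2×8.29 = 22.08 m.
Hydraulic radius R = A/P = 45.59/22.08 = 2.065 m.
From Manning's equation, S = [nQ / (1 A R^(2/3))]² = [0.04 × 255 / (1 × 45.59 × 2.065^(2/3))]² = 0.019.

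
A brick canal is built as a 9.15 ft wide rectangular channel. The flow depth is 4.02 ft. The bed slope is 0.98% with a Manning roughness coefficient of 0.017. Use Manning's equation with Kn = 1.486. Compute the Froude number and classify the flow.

supercritical

Flow area A = b·y = 9.15 × 4.02 = 36.78 ft². Wetted perimeter P = b + 2y = 9.15 + 2×4.02 = 17.19 ft.
Hydraulic radius R = A/P = 36.78/17.19 = 2.14 ft.
V = (1.486/n) R^(2/3) √S = (1.486/0.017) × 2.14^(2/3) × √0.0098 = 14.37 ft/s. Hydraulic depth D_h = A/T = 36.78/9.15 = 4.02 ft.
Froude number Fr = V/√(g·D_h) = 14.37/√(32.2×4.02) = 1.26, which is greater than 1, so the flow is supercritical.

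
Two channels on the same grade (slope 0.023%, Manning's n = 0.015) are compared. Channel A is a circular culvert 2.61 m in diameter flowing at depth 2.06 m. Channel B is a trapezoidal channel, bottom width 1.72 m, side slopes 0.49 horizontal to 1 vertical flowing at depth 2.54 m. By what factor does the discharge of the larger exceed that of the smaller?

Channel A: For a circular section of diameter D = 2.61 m at depth y = 2.06 m, the central angle is θ = 2 arccos(1 − 2y/D) = 4.375 rad. Then A = (D²/8)(θ − sin θ) = 4.529 m² and P = Dθ/2 = 5.71 m. Hydraulic radius R = A/P = 4.529/5.71 = 0.7932 m. Q_A = (1/0.015)·4.529·0.7932^(2/3)·√0.00023 = 3.924 m³/s.
Channel B: With bottom width b = 1.72 m and side slope z = 0.49: A = (b + zy)y = (1.72 + 0.49×2.54)×2.54 = 7.53 m²; P = b + 2y√(1+z²) = 1.72 + 2×2.54×1.114 = 7.377 m. Hydraulic radius R = A/P = 7.53/7.377 = 1.021 m. Q_B = (1/0.015)·7.53·1.021^(2/3)·√0.00023 = 7.718 m³/s.
The larger discharge is 7.718 m³/s and the smaller is 3.924 m³/s; the ratio is 1.97.

1.97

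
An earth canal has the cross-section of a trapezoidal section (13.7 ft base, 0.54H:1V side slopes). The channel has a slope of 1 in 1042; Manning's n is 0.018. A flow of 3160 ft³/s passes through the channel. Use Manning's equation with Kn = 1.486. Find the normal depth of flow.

Manning's equation rearranged: A R^(2/3) = nQ / (1.486·√S) = 0.018 × 3160 / (1.486 × √0.0009597) = 1236.
At y = 19.1 ft: A R^(2/3) = 1839 — high.
At y = 11.4 ft: A R^(2/3) = 723.5 — low.
At y = 15.4 ft: A R^(2/3) = 1236 — matches.

y_n = 15.4 ft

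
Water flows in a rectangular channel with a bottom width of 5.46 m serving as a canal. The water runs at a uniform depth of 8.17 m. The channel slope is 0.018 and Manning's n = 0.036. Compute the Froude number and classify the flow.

subcritical

Flow area A = b·y = 5.46 × 8.17 = 44.61 m². Wetted perimeter P = b + 2y = 5.46 + 2×8.17 = 21.8 m.
Hydraulic radius R = A/P = 44.61/21.8 = 2.046 m.
V = (1/n) R^(2/3) √S = (1/0.036) × 2.046^(2/3) × √0.018 = 6.007 m/s. Hydraulic depth D_h = A/T = 44.61/5.46 = 8.17 m.
Froude number Fr = V/√(g·D_h) = 6.007/√(9.81×8.17) = 0.671, which is less than 1, so the flow is subcritical.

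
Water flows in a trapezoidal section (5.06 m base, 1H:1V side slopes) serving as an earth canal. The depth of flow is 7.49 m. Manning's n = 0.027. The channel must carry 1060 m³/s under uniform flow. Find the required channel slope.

With bottom width b = 5.06 m and side slope z = 1: A = (b + zy)y = (5.06 + 1×7.49)×7.49 = 94 m²; P = b + 2y√(1+z²) = 5.06 + 2×7.49×1.414 = 26.24 m.
Hydraulic radius R = A/P = 94/26.24 = 3.582 m.
From Manning's equation, S = [nQ / (1 A R^(2/3))]² = [0.027 × 1060 / (1 × 94 × 3.582^(2/3))]² = 0.0169.

S = 0.0169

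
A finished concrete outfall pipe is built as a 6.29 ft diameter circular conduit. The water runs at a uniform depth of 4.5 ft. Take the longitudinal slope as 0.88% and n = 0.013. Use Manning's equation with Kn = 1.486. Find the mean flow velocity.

V = 16.3 ft/s

For a circular section of diameter D = 6.29 ft at depth y = 4.5 ft, the central angle is θ = 2 arccos(1 − 2y/D) = 4.032 rad. Then A = (D²/8)(θ − sin θ) = 23.79 ft² and P = Dθ/2 = 12.68 ft.
Hydraulic radius R = A/P = 23.79/12.68 = 1.876 ft.
From Manning's equation, V = (1.486/n) R^(2/3) S^(1/2) = (1.486/0.013) × 1.876^(2/3) × 0.0088^(1/2) = 16.3 ft/s.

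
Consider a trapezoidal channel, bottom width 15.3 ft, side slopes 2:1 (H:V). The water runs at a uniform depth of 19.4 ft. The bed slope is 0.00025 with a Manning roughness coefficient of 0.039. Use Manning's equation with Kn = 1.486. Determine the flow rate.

With bottom width b = 15.3 ft and side slope z = 2: A = (b + zy)y = (15.3 + 2×19.4)×19.4 = 1050 ft²; P = b + 2y√(1+z²) = 15.3 + 2×19.4×2.236 = 102.1 ft.
Hydraulic radius R = A/P = 1050/102.1 = 10.28 ft.
Manning's equation: Q = (1.486/n) A R^(2/3) S^(1/2) = (1.486/0.039) × 1050 × 10.28^(2/3) × 0.00025^(1/2) = 2990 ft³/s.

Q = 2990 ft³/s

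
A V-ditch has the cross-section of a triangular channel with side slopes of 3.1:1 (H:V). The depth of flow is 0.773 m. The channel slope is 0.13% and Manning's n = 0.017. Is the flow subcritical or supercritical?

subcritical

For a triangular section with side slope z = 3.1: A = zy² = 3.1×0.773² = 1.852 m²; P = 2y√(1+z²) = 2×0.773×3.257 = 5.036 m.
Hydraulic radius R = A/P = 1.852/5.036 = 0.3678 m.
V = (1/n) R^(2/3) √S = (1/0.017) × 0.3678^(2/3) × √0.0013 = 1.089 m/s. Hydraulic depth D_h = A/T = 1.852/4.793 = 0.3865 m.
Froude number Fr = V/√(g·D_h) = 1.089/√(9.81×0.3865) = 0.559, which is less than 1, so the flow is subcritical.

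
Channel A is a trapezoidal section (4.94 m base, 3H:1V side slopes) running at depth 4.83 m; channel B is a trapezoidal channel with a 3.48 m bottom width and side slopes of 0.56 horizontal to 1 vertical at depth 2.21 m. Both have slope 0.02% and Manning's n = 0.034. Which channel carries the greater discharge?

channel A

Channel A: With bottom width b = 4.94 m and side slope z = 3: A = (b + zy)y = (4.94 + 3×4.83)×4.83 = 93.85 m²; P = b + 2y√(1+z²) = 4.94 + 2×4.83×3.162 = 35.49 m. Hydraulic radius R = A/P = 93.85/35.49 = 2.644 m. Q_A = (1/0.034)·93.85·2.644^(2/3)·√0.0002 = 74.65 m³/s.
Channel B: With bottom width b = 3.48 m and side slope z = 0.56: A = (b + zy)y = (3.48 + 0.56×2.21)×2.21 = 10.43 m²; P = b + 2y√(1+z²) = 3.48 + 2×2.21×1.146 = 8.546 m. Hydraulic radius R = A/P = 10.43/8.546 = 1.22 m. Q_B = (1/0.034)·10.43·1.22^(2/3)·√0.0002 = 4.951 m³/s.
Q_A = 74.65 m³/s vs Q_B = 4.951 m³/s, so channel A carries more.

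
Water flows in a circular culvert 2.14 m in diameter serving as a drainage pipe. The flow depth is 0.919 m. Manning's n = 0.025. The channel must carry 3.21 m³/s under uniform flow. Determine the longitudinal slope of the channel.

For a circular section of diameter D = 2.14 m at depth y = 0.919 m, the central angle is θ = 2 arccos(1 − 2y/D) = 2.858 rad. Then A = (D²/8)(θ − sin θ) = 1.476 m² and P = Dθ/2 = 3.058 m.
Hydraulic radius R = A/P = 1.476/3.058 = 0.4827 m.
From Manning's equation, S = [nQ / (1 A R^(2/3))]² = [0.025 × 3.21 / (1 × 1.476 × 0.4827^(2/3))]² = 0.0078.

S = 0.0078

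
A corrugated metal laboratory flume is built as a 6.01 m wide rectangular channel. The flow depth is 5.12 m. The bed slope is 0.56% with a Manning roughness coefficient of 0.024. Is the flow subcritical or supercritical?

subcritical

Flow area A = b·y = 6.01 × 5.12 = 30.77 m². Wetted perimeter P = b + 2y = 6.01 + 2×5.12 = 16.25 m.
Hydraulic radius R = A/P = 30.77/16.25 = 1.894 m.
V = (1/n) R^(2/3) √S = (1/0.024) × 1.894^(2/3) × √0.0056 = 4.772 m/s. Hydraulic depth D_h = A/T = 30.77/6.01 = 5.12 m.
Froude number Fr = V/√(g·D_h) = 4.772/√(9.81×5.12) = 0.673, which is less than 1, so the flow is subcritical.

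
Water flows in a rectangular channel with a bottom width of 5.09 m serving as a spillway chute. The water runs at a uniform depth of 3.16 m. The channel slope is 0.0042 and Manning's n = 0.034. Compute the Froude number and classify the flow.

subcritical

Flow area A = b·y = 5.09 × 3.16 = 16.08 m². Wetted perimeter P = b + 2y = 5.09 + 2×3.16 = 11.41 m.
Hydraulic radius R = A/P = 16.08/11.41 = 1.41 m.
V = (1/n) R^(2/3) √S = (1/0.034) × 1.41^(2/3) × √0.0042 = 2.396 m/s. Hydraulic depth D_h = A/T = 16.08/5.09 = 3.16 m.
Froude number Fr = V/√(g·D_h) = 2.396/√(9.81×3.16) = 0.43, which is less than 1, so the flow is subcritical.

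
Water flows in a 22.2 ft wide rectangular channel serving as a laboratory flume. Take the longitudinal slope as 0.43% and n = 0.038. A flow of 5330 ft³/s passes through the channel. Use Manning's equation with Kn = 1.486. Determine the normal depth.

y_n = 24.2 ft

Manning's equation rearranged: A R^(2/3) = nQ / (1.486·√S) = 0.038 × 5330 / (1.486 × √0.0043) = 2079.
Trying y = 19 ft: A R^(2/3) = 1544 — too small.
Trying y = 30.8 ft: A R^(2/3) = 2771 — too large.
Trying y = 24.2 ft: A R^(2/3) = 2078 — matches.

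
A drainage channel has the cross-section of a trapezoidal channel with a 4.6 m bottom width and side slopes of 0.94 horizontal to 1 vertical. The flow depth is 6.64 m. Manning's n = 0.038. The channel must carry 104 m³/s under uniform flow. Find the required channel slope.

S = 0.000652

With bottom width b = 4.6 m and side slope z = 0.94: A = (b + zy)y = (4.6 + 0.94×6.64)×6.64 = 71.99 m²; P = b + 2y√(1+z²) = 4.6 + 2×6.64×1.372 = 22.83 m.
Hydraulic radius R = A/P = 71.99/22.83 = 3.154 m.
From Manning's equation, S = [nQ / (1 A R^(2/3))]² = [0.038 × 104 / (1 × 71.99 × 3.154^(2/3))]² = 0.000652.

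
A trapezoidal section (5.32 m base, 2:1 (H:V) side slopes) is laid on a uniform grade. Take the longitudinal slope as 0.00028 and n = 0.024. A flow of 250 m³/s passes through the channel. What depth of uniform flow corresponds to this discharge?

Manning's equation rearranged: A R^(2/3) = nQ / (1·√S) = 0.024 × 250 / (√0.00028) = 358.6.
Trying y = 8.82 m: A R^(2/3) = 553.9 — too large.
Trying y = 6.34 m: A R^(2/3) = 257.5 — too small.
Trying y = 7.32 m: A R^(2/3) = 358.2 — ≈ 358.6.

y_n = 7.32 m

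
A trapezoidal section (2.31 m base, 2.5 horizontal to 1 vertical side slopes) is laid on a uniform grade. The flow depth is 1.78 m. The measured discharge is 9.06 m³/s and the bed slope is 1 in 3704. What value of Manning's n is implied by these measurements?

n = 0.022

With bottom width b = 2.31 m and side slope z = 2.5: A = (b + zy)y = (2.31 + 2.5×1.78)×1.78 = 12.03 m²; P = b + 2y√(1+z²) = 2.31 + 2×1.78×2.693 = 11.9 m.
Hydraulic radius R = A/P = 12.03/11.9 = 1.012 m.
Rearranging Manning's equation: n = (1/Q) A R^(2/3) S^(1/2) = (1/9.06) × 12.03 × 1.012^(2/3) × √0.00027 = 0.022.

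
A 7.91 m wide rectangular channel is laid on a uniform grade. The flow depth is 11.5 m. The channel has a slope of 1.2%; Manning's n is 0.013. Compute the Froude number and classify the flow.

Flow area A = b·y = 7.91 × 11.5 = 90.97 m². Wetted perimeter P = b + 2y = 7.91 + 2×11.5 = 30.91 m.
Hydraulic radius R = A/P = 90.97/30.91 = 2.943 m.
V = (1/n) R^(2/3) √S = (1/0.013) × 2.943^(2/3) × √0.012 = 17.3 m/s. Hydraulic depth D_h = A/T = 90.97/7.91 = 11.5 m.
Froude number Fr = V/√(g·D_h) = 17.3/√(9.81×11.5) = 1.63, which is greater than 1, so the flow is supercritical.

supercritical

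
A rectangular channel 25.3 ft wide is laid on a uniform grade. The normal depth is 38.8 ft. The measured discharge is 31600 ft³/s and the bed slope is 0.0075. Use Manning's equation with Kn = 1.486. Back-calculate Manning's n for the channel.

Flow area A = b·y = 25.3 × 38.8 = 981.6 ft². Wetted perimeter P = b + 2y = 25.3 + 2×38.8 = 102.9 ft.
Hydraulic radius R = A/P = 981.6/102.9 = 9.54 ft.
Rearranging Manning's equation: n = (1.486/Q) A R^(2/3) S^(1/2) = (1.486/31600) × 981.6 × 9.54^(2/3) × √0.0075 = 0.018.

n = 0.018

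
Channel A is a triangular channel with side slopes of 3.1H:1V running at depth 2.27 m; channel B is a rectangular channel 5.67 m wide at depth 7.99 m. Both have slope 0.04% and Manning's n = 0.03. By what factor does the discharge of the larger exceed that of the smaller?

Channel A: For a triangular section with side slope z = 3.1: A = zy² = 3.1×2.27² = 15.97 m²; P = 2y√(1+z²) = 2×2.27×3.257 = 14.79 m. Hydraulic radius R = A/P = 15.97/14.79 = 1.08 m. Q_A = (1/0.03)·15.97·1.08^(2/3)·√0.0004 = 11.21 m³/s.
Channel B: Flow area A = b·y = 5.67 × 7.99 = 45.3 m². Wetted perimeter P = b + 2y = 5.67 + 2×7.99 = 21.65 m. Hydraulic radius R = A/P = 45.3/21.65 = 2.093 m. Q_B = (1/0.03)·45.3·2.093^(2/3)·√0.0004 = 49.41 m³/s.
The larger discharge is 49.41 m³/s and the smaller is 11.21 m³/s; the ratio is 4.41.

4.41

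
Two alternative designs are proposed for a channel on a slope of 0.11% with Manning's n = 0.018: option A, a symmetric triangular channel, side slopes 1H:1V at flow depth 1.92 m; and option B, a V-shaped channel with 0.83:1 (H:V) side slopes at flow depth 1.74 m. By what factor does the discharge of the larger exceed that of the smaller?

1.68

Channel A: For a triangular section with side slope z = 1: A = zy² = 1×1.92² = 3.686 m²; P = 2y√(1+z²) = 2×1.92×1.414 = 5.431 m. Hydraulic radius R = A/P = 3.686/5.431 = 0.6788 m. Q_A = (1/0.018)·3.686·0.6788^(2/3)·√0.0011 = 5.246 m³/s.
Channel B: For a triangular section with side slope z = 0.83: A = zy² = 0.83×1.74² = 2.513 m²; P = 2y√(1+z²) = 2×1.74×1.3 = 4.523 m. Hydraulic radius R = A/P = 2.513/4.523 = 0.5556 m. Q_B = (1/0.018)·2.513·0.5556^(2/3)·√0.0011 = 3.129 m³/s.
The larger discharge is 5.246 m³/s and the smaller is 3.129 m³/s; the ratio is 1.68.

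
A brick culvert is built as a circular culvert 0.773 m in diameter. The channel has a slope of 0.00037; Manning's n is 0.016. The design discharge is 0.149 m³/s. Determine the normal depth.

y_n = 0.518 m

Manning's equation rearranged: A R^(2/3) = nQ / (1·√S) = 0.016 × 0.149 / (√0.00037) = 0.1239.
Trying y = 0.655 m: A R^(2/3) = 0.1613 — over.
Trying y = 0.518 m: A R^(2/3) = 0.1238 — close enough.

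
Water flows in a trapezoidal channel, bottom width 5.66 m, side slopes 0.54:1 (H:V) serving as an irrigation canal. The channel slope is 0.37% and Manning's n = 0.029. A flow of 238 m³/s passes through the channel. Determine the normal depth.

Manning's equation rearranged: A R^(2/3) = nQ / (1·√S) = 0.029 × 238 / (√0.0037) = 113.5.
Try y = 4.88 m: A R^(2/3) = 72.9 — short.
Try y = 6.89 m: A R^(2/3) = 135.4 — over.
Try y = 6.25 m: A R^(2/3) = 113.3 — close enough.

y_n = 6.25 m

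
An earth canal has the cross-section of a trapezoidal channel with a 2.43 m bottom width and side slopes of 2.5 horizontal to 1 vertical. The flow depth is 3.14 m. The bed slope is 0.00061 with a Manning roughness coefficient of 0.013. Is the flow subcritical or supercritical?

With bottom width b = 2.43 m and side slope z = 2.5: A = (b + zy)y = (2.43 + 2.5×3.14)×3.14 = 32.28 m²; P = b + 2y√(1+z²) = 2.43 + 2×3.14×2.693 = 19.34 m.
Hydraulic radius R = A/P = 32.28/19.34 = 1.669 m.
V = (1/n) R^(2/3) √S = (1/0.013) × 1.669^(2/3) × √0.00061 = 2.673 m/s. Hydraulic depth D_h = A/T = 32.28/18.13 = 1.78 m.
Froude number Fr = V/√(g·D_h) = 2.673/√(9.81×1.78) = 0.64, which is less than 1, so the flow is subcritical.

subcritical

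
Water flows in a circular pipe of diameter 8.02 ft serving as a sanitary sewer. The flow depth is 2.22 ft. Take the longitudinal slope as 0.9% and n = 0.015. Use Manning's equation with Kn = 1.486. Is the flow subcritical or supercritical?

For a circular section of diameter D = 8.02 ft at depth y = 2.22 ft, the central angle is θ = 2 arccos(1 − 2y/D) = 2.216 rad. Then A = (D²/8)(θ − sin θ) = 11.39 ft² and P = Dθ/2 = 8.887 ft.
Hydraulic radius R = A/P = 11.39/8.887 = 1.282 ft.
V = (1.486/n) R^(2/3) √S = (1.486/0.015) × 1.282^(2/3) × √0.009 = 11.09 ft/s. Hydraulic depth D_h = A/T = 11.39/7.177 = 1.588 ft.
Froude number Fr = V/√(g·D_h) = 11.09/√(32.2×1.588) = 1.55, which is greater than 1, so the flow is supercritical.

supercritical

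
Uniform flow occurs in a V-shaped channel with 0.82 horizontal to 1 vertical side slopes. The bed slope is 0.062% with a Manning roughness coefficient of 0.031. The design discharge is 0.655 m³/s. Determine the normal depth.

Manning's equation rearranged: A R^(2/3) = nQ / (1·√S) = 0.031 × 0.655 / (√0.00062) = 0.8155.
Trying y = 1.57 m: A R^(2/3) = 1.269 — over.
Trying y = 1.33 m: A R^(2/3) = 0.8156 — close enough.

y_n = 1.33 m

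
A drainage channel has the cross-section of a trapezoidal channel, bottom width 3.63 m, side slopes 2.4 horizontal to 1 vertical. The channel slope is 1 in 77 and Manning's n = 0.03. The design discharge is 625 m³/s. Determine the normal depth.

y_n = 5.21 m

Manning's equation rearranged: A R^(2/3) = nQ / (1·√S) = 0.03 × 625 / (√0.01299) = 164.5.
Trying y = 4.36 m: A R^(2/3) = 108.2 — too small.
Trying y = 6.05 m: A R^(2/3) = 234.9 — too large.
Trying y = 5.21 m: A R^(2/3) = 164.4 — matches.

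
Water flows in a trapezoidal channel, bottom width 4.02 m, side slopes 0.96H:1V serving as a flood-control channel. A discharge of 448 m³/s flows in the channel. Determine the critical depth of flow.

At critical depth, Q² T / (g A³) = 1, i.e. A³/T = Q²/g = 448²/9.81 = 20460.
Trying y = 5.57 m: A³/T = 9653 — too small.
Trying y = 7.7 m: A³/T = 36080 — too large.
Trying y = 6.71 m: A³/T = 20460 — close enough.

y_c = 6.71 m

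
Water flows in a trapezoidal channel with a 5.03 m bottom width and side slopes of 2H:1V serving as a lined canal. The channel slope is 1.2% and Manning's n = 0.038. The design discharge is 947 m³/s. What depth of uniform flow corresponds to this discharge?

Manning's equation rearranged: A R^(2/3) = nQ / (1·√S) = 0.038 × 947 / (√0.012) = 328.5.
Trying y = 8.66 m: A R^(2/3) = 521.5 — high.
Trying y = 6.13 m: A R^(2/3) = 233.3 — low.
Trying y = 7.11 m: A R^(2/3) = 328.4 — ≈ 328.5.

y_n = 7.11 m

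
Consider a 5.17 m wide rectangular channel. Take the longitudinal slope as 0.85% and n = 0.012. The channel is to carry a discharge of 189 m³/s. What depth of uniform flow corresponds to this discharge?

Manning's equation rearranged: A R^(2/3) = nQ / (1·√S) = 0.012 × 189 / (√0.0085) = 24.6.
Trying y = 3.95 m: A R^(2/3) = 27.5 — high.
Trying y = 3.62 m: A R^(2/3) = 24.61 — matches.

y_n = 3.62 m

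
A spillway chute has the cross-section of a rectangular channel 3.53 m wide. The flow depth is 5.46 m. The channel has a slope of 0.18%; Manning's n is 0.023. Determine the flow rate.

Q = 43.1 m³/s

Flow area A = b·y = 3.53 × 5.46 = 19.27 m². Wetted perimeter P = b + 2y = 3.53 + 2×5.46 = 14.45 m.
Hydraulic radius R = A/P = 19.27/14.45 = 1.334 m.
Manning's equation: Q = (1/n) A R^(2/3) S^(1/2) = (1/0.023) × 19.27 × 1.334^(2/3) × 0.0018^(1/2) = 43.1 m³/s.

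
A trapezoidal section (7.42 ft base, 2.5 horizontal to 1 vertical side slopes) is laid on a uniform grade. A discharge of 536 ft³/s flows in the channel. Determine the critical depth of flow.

y_c = 3.69 ft

At critical depth, Q² T / (g A³) = 1, i.e. A³/T = Q²/g = 536²/32.2 = 8922.
Try y = 3.05 ft: A³/T = 4262 — low.
Try y = 4.66 ft: A³/T = 22840 — high.
Try y = 3.69 ft: A³/T = 8956 — close enough.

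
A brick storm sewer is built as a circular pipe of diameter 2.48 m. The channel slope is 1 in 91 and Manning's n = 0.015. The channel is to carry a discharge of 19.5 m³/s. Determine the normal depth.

Manning's equation rearranged: A R^(2/3) = nQ / (1·√S) = 0.015 × 19.5 / (√0.01099) = 2.79.
Trying y = 1.98 m: A R^(2/3) = 3.426 — high.
Trying y = 1.4 m: A R^(2/3) = 2.145 — low.
Trying y = 1.67 m: A R^(2/3) = 2.792 — ≈ 2.79.

y_n = 1.67 m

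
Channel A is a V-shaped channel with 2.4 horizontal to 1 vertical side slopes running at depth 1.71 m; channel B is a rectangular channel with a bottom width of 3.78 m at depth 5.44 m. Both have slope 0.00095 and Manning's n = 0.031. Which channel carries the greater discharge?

channel B

Channel A: For a triangular section with side slope z = 2.4: A = zy² = 2.4×1.71² = 7.018 m²; P = 2y√(1+z²) = 2×1.71×2.6 = 8.892 m. Hydraulic radius R = A/P = 7.018/8.892 = 0.7892 m. Q_A = (1/0.031)·7.018·0.7892^(2/3)·√0.00095 = 5.959 m³/s.
Channel B: Flow area A = b·y = 3.78 × 5.44 = 20.56 m². Wetted perimeter P = b + 2y = 3.78 + 2×5.44 = 14.66 m. Hydraulic radius R = A/P = 20.56/14.66 = 1.403 m. Q_B = (1/0.031)·20.56·1.403^(2/3)·√0.00095 = 25.62 m³/s.
Q_A = 5.959 m³/s vs Q_B = 25.62 m³/s, so channel B carries more.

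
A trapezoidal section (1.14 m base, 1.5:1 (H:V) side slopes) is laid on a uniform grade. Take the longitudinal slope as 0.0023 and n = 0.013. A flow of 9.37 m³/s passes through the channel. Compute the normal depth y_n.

Manning's equation rearranged: A R^(2/3) = nQ / (1·√S) = 0.013 × 9.37 / (√0.0023) = 2.54.
Trying y = 1.49 m: A R^(2/3) = 4.233 — too large.
Trying y = 1.18 m: A R^(2/3) = 2.541 — ≈ 2.54.

y_n = 1.18 m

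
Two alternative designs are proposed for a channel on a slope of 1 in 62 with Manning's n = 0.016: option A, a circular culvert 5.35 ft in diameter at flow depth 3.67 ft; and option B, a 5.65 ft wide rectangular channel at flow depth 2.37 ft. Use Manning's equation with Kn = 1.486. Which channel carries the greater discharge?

channel A

Channel A: For a circular section of diameter D = 5.35 ft at depth y = 3.67 ft, the central angle is θ = 2 arccos(1 − 2y/D) = 3.904 rad. Then A = (D²/8)(θ − sin θ) = 16.44 ft² and P = Dθ/2 = 10.44 ft. Hydraulic radius R = A/P = 16.44/10.44 = 1.574 ft. Q_A = (1.486/0.016)·16.44·1.574^(2/3)·√0.01613 = 262.4 ft³/s.
Channel B: Flow area A = b·y = 5.65 × 2.37 = 13.39 ft². Wetted perimeter P = b + 2y = 5.65 + 2×2.37 = 10.39 ft. Hydraulic radius R = A/P = 13.39/10.39 = 1.289 ft. Q_B = (1.486/0.016)·13.39·1.289^(2/3)·√0.01613 = 187 ft³/s.
Q_A = 262.4 ft³/s vs Q_B = 187 ft³/s, so channel A carries more.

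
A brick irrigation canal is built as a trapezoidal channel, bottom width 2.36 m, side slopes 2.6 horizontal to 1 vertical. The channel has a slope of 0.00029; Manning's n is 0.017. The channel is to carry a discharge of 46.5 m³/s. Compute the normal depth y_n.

y_n = 3.14 m

Manning's equation rearranged: A R^(2/3) = nQ / (1·√S) = 0.017 × 46.5 / (√0.00029) = 46.42.
At y = 3.65 m: A R^(2/3) = 66.49 — high.
At y = 2.45 m: A R^(2/3) = 25.94 — low.
At y = 3.14 m: A R^(2/3) = 46.41 — ≈ 46.42.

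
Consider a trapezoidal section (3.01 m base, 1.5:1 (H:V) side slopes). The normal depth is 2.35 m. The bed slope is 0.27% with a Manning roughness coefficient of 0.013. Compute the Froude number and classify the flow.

supercritical

With bottom width b = 3.01 m and side slope z = 1.5: A = (b + zy)y = (3.01 + 1.5×2.35)×2.35 = 15.36 m²; P = b + 2y√(1+z²) = 3.01 + 2×2.35×1.803 = 11.48 m.
Hydraulic radius R = A/P = 15.36/11.48 = 1.337 m.
V = (1/n) R^(2/3) √S = (1/0.013) × 1.337^(2/3) × √0.0027 = 4.852 m/s. Hydraulic depth D_h = A/T = 15.36/10.06 = 1.527 m.
Froude number Fr = V/√(g·D_h) = 4.852/√(9.81×1.527) = 1.25, which is greater than 1, so the flow is supercritical.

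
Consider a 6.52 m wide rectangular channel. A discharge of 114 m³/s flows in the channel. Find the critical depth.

For a rectangular channel, critical depth y_c = (q²/g)^(1/3) where q = Q/b = 114/6.52 = 17.48 m²/s.
So y_c = (17.48²/9.81)^(1/3) = 3.15 m.

y_c = 3.15 m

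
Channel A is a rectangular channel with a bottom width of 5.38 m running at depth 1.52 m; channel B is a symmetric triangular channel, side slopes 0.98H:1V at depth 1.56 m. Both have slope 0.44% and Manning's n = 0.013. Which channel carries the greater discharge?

Channel A: Flow area A = b·y = 5.38 × 1.52 = 8.178 m². Wetted perimeter P = b + 2y = 5.38 + 2×1.52 = 8.42 m. Hydraulic radius R = A/P = 8.178/8.42 = 0.9712 m. Q_A = (1/0.013)·8.178·0.9712^(2/3)·√0.0044 = 40.92 m³/s.
Channel B: For a triangular section with side slope z = 0.98: A = zy² = 0.98×1.56² = 2.385 m²; P = 2y√(1+z²) = 2×1.56×1.4 = 4.368 m. Hydraulic radius R = A/P = 2.385/4.368 = 0.5459 m. Q_B = (1/0.013)·2.385·0.5459^(2/3)·√0.0044 = 8.129 m³/s.
Q_A = 40.92 m³/s vs Q_B = 8.129 m³/s, so channel A carries more.

channel A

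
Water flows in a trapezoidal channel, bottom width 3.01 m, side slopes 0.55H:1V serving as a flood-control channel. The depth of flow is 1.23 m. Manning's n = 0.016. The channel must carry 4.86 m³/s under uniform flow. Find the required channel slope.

With bottom width b = 3.01 m and side slope z = 0.55: A = (b + zy)y = (3.01 + 0.55×1.23)×1.23 = 4.534 m²; P = b + 2y√(1+z²) = 3.01 + 2×1.23×1.141 = 5.818 m.
Hydraulic radius R = A/P = 4.534/5.818 = 0.7794 m.
From Manning's equation, S = [nQ / (1 A R^(2/3))]² = [0.016 × 4.86 / (1 × 4.534 × 0.7794^(2/3))]² = 0.00041.

S = 0.00041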